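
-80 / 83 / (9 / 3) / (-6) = 40 / 747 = 0.05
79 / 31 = 2.55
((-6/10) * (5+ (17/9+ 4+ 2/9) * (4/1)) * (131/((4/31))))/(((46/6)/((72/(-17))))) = 9908.42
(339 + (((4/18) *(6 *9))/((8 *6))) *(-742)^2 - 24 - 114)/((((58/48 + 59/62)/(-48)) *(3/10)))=-16408711680/1607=-10210772.67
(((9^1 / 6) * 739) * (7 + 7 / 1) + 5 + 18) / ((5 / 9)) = 139878 / 5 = 27975.60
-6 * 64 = -384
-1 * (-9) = 9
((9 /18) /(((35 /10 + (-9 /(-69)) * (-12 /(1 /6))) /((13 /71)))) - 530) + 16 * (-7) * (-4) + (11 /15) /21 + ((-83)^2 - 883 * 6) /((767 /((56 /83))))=-80.58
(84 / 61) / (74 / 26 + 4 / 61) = 1092 / 2309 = 0.47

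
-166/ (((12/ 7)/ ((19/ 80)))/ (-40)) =11039/ 12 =919.92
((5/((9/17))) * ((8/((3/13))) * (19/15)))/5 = 33592/405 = 82.94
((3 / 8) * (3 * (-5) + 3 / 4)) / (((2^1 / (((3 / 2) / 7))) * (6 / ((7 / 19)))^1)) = -9 / 256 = -0.04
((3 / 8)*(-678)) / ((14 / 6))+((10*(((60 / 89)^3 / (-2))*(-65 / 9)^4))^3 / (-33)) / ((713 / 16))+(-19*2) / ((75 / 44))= 4077154028301977571990060232577827911631 / 82800010211103648853079137578900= 49240984.61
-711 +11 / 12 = -8521 / 12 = -710.08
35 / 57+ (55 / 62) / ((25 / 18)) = 1.25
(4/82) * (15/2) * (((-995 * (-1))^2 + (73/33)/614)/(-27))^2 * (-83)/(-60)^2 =-33399121260191990562707/2945013220923840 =-11340907.07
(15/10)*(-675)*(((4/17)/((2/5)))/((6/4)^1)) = -6750/17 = -397.06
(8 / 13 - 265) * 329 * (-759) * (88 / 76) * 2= 37763295108 / 247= 152887834.45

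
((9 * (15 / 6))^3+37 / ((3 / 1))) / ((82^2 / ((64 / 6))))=273671 / 15129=18.09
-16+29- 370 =-357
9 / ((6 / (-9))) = -27 / 2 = -13.50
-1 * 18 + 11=-7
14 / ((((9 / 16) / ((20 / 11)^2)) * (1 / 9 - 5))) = -16.83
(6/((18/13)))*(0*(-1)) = 0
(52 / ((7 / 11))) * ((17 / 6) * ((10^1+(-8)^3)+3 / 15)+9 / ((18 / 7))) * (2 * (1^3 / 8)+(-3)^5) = 2953958722 / 105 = 28132940.21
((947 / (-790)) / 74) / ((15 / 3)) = -947 / 292300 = -0.00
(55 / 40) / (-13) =-11 / 104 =-0.11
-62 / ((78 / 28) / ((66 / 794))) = -9548 / 5161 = -1.85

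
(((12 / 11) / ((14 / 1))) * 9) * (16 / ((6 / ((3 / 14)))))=0.40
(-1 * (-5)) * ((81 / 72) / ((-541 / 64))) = -360 / 541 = -0.67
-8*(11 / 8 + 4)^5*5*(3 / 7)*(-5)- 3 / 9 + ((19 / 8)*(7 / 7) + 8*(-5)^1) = 33073634651 / 86016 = 384505.61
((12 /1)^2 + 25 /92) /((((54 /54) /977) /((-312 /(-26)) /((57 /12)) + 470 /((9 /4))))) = 117202262398 /3933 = 29799710.75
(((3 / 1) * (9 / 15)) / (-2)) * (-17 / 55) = 153 / 550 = 0.28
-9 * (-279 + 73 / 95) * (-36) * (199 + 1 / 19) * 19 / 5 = -32388926976 / 475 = -68187214.69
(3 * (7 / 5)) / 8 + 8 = 8.52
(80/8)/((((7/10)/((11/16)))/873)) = 240075/28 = 8574.11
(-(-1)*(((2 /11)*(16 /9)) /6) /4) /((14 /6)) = 4 /693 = 0.01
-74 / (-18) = 37 / 9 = 4.11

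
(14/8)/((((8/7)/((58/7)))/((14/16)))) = 1421/128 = 11.10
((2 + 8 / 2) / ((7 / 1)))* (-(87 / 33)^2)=-5046 / 847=-5.96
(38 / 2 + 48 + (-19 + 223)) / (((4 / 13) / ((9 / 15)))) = 10569 / 20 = 528.45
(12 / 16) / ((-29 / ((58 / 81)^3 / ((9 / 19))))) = -31958 / 1594323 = -0.02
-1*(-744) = 744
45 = 45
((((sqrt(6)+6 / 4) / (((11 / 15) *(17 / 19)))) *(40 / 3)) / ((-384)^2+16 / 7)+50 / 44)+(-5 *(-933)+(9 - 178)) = 4497.14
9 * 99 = 891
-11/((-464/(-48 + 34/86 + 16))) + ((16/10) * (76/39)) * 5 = 11547805/778128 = 14.84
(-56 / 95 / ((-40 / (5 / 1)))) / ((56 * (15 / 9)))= 3 / 3800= 0.00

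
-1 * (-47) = 47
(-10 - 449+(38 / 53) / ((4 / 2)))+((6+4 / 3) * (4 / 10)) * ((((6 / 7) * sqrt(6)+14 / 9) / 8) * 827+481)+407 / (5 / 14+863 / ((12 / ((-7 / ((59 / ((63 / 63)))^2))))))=3975.72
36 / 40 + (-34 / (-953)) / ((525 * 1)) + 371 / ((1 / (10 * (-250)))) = -928101974347 / 1000650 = -927499.10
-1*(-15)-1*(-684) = 699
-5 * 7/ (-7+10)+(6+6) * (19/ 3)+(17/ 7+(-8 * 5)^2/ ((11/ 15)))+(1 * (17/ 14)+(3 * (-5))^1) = 1032475/ 462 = 2234.79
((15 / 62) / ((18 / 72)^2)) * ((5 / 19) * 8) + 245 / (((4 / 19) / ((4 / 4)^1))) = 2760995 / 2356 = 1171.90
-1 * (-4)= 4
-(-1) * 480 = 480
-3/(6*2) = -1/4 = -0.25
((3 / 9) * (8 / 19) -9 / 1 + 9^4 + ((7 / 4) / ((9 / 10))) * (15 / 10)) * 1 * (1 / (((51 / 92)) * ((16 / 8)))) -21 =34252625 / 5814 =5891.40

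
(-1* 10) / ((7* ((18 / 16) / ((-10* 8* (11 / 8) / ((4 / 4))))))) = 8800 / 63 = 139.68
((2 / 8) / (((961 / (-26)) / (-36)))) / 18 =13 / 961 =0.01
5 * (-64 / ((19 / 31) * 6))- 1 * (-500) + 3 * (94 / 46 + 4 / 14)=3854065 / 9177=419.97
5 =5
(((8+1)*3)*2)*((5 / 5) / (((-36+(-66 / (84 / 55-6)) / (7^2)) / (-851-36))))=96227082 / 71719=1341.72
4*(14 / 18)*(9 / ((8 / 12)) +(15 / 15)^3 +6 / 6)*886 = 384524 / 9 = 42724.89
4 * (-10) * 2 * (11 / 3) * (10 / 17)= -172.55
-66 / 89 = -0.74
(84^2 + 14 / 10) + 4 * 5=35387 / 5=7077.40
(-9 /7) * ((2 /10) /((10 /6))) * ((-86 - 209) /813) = 531 /9485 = 0.06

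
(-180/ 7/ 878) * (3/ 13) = -270/ 39949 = -0.01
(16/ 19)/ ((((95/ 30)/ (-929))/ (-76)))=356736/ 19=18775.58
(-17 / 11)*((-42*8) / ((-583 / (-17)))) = 97104 / 6413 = 15.14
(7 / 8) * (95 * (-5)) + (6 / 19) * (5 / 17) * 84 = -1053815 / 2584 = -407.82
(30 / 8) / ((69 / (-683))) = -3415 / 92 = -37.12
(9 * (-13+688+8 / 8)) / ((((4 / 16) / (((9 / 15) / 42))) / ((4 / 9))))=5408 / 35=154.51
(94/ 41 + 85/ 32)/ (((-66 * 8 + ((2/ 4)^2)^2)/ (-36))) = 116874/ 346327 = 0.34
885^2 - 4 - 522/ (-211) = 165260153/ 211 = 783223.47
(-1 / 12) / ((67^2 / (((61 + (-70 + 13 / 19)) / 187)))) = 79 / 95696502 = 0.00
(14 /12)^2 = 49 /36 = 1.36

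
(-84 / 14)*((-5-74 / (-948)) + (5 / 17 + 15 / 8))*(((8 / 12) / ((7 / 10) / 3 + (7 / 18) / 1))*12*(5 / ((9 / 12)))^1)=13309350 / 9401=1415.74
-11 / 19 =-0.58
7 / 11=0.64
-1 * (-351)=351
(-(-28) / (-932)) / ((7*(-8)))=1 / 1864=0.00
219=219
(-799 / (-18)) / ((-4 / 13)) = -10387 / 72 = -144.26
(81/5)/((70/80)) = 648/35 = 18.51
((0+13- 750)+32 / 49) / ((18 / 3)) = -122.72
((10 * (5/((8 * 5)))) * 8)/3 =10/3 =3.33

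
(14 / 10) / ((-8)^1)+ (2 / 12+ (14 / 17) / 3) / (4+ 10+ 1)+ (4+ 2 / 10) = 2757 / 680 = 4.05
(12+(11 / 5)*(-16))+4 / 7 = -792 / 35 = -22.63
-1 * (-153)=153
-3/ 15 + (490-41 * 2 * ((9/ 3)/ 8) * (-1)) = 10411/ 20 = 520.55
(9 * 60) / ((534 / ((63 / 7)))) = 810 / 89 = 9.10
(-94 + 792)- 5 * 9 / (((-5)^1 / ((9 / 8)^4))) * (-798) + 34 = -22061415 / 2048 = -10772.18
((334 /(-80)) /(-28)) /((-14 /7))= -167 /2240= -0.07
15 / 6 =5 / 2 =2.50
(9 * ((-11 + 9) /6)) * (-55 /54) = 55 /18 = 3.06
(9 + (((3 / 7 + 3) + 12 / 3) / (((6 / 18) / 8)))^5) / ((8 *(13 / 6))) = 9082265250753693 / 873964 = 10392035885.64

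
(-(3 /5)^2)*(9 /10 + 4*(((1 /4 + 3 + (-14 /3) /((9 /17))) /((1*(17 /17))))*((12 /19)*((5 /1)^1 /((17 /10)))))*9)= 10791837 /80750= 133.65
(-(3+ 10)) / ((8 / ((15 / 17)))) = -1.43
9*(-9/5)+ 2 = -71/5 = -14.20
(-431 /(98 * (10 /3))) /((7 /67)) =-86631 /6860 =-12.63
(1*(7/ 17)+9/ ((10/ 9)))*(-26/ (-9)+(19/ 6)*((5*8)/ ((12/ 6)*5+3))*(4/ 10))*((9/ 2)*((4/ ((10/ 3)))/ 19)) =1723377/ 104975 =16.42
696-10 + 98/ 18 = 691.44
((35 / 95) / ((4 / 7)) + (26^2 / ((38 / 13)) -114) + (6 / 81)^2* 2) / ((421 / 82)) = 267860257 / 11662542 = 22.97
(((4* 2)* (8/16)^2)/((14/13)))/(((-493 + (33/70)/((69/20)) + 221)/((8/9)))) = -1196/196965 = -0.01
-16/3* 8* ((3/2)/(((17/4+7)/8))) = -2048/45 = -45.51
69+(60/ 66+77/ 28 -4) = 3021/ 44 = 68.66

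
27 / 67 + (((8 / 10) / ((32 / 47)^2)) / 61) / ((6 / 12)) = 1202083 / 2615680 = 0.46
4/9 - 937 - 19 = -8600/9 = -955.56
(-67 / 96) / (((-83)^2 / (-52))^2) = -11323 / 284749926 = -0.00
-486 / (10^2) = -243 / 50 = -4.86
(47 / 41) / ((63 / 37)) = 0.67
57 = 57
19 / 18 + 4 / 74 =739 / 666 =1.11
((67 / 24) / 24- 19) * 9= -10877 / 64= -169.95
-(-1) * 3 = 3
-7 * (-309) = 2163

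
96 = 96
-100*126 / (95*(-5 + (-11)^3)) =0.10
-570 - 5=-575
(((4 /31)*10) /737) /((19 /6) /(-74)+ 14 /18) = 53280 /22367213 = 0.00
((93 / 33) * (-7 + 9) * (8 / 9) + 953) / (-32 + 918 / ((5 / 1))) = 474215 / 75042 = 6.32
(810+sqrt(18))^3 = 539835606.03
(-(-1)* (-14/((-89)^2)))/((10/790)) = -1106/7921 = -0.14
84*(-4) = -336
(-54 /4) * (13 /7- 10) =1539 /14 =109.93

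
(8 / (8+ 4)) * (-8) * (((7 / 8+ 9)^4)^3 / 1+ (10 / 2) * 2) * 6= -59091511032361348148801 / 2147483648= -27516629096288.86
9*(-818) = -7362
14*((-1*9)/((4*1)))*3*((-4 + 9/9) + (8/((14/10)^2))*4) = -17631/14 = -1259.36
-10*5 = -50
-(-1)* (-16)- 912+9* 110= 62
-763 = -763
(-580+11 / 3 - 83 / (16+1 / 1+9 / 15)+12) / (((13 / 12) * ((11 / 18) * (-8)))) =1352061 / 12584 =107.44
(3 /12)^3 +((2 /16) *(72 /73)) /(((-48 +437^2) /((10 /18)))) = 13937553 /891982912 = 0.02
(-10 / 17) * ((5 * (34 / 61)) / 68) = -25 / 1037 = -0.02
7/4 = 1.75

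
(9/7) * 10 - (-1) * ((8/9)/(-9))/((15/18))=12038/945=12.74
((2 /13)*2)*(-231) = -71.08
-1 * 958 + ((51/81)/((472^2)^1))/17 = -5762530943/6015168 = -958.00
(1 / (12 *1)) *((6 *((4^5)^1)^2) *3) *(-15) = -23592960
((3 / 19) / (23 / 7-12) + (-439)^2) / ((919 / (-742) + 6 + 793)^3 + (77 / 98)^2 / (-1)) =91248167499569584 / 240388838395678730579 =0.00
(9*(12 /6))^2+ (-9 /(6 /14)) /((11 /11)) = 303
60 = 60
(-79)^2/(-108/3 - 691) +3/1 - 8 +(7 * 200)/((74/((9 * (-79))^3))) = -182911602201312/26899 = -6799940600.07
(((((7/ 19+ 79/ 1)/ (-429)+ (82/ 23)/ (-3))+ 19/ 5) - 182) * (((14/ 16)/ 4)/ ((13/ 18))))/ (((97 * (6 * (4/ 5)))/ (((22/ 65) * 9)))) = -815732883/ 2292397120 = -0.36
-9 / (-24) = 3 / 8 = 0.38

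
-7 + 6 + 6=5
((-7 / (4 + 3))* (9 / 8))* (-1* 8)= 9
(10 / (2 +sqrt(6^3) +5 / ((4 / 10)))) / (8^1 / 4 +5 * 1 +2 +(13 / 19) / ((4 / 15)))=-44080 / 20217 +6080 * sqrt(6) / 6739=0.03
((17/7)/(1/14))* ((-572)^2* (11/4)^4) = 5089694753/8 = 636211844.12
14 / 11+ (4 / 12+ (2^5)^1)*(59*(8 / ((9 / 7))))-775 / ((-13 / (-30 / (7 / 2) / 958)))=153676837144 / 12945933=11870.67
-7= -7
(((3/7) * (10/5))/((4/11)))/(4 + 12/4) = 33/98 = 0.34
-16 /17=-0.94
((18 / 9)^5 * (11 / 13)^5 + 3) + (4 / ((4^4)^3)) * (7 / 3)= 78863541971083 / 4671947145216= 16.88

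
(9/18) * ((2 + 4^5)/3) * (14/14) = 171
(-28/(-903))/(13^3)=4/283413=0.00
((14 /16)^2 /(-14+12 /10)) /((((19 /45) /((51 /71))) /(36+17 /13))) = -272703375 /71831552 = -3.80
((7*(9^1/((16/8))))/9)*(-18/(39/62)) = -1302/13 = -100.15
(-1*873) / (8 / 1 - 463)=873 / 455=1.92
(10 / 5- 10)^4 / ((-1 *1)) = -4096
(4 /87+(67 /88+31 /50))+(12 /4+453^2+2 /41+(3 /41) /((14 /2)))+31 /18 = 33818522419673 /164795400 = 205215.21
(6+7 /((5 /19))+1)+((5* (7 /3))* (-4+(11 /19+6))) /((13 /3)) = 50071 /1235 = 40.54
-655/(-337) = 655/337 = 1.94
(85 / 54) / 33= 85 / 1782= 0.05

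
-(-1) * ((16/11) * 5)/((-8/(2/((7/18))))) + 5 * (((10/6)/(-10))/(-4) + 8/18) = -12445/5544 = -2.24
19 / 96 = 0.20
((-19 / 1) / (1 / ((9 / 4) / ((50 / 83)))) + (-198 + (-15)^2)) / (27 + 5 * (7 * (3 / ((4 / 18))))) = -977 / 11100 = -0.09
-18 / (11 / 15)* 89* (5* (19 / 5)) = -456570 / 11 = -41506.36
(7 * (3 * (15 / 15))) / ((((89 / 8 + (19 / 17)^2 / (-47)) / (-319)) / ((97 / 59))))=-70610193192 / 71153941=-992.36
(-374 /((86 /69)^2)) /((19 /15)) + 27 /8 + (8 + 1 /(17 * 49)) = -41834227619 /234112984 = -178.69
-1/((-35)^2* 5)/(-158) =1/967750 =0.00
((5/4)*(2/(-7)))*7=-5/2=-2.50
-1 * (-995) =995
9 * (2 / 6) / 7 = 3 / 7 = 0.43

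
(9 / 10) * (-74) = -333 / 5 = -66.60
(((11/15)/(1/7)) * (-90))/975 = -154/325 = -0.47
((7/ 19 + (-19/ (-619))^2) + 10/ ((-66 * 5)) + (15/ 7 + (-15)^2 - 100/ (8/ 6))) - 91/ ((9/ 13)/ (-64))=43210746286340/ 5045080887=8564.93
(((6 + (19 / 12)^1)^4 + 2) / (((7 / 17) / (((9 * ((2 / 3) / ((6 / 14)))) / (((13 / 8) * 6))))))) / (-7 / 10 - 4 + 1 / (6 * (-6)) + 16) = 5832396805 / 5697432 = 1023.69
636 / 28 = 159 / 7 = 22.71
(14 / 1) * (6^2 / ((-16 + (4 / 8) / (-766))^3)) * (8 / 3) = -1610847064064 / 4909849057899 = -0.33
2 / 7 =0.29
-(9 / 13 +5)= -74 / 13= -5.69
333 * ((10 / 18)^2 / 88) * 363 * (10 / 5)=10175 / 12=847.92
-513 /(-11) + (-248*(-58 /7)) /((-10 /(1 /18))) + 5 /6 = 249853 /6930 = 36.05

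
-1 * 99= -99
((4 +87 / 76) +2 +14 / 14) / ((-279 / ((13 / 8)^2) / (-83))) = 8682713 / 1357056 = 6.40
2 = 2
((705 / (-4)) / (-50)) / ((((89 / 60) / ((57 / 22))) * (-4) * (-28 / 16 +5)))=-24111 / 50908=-0.47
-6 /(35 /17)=-102 /35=-2.91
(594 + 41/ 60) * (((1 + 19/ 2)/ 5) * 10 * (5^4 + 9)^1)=79176139/ 10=7917613.90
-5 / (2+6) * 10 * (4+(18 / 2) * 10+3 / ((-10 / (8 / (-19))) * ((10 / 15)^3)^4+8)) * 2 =-1179.58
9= 9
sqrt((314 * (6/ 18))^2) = 314/ 3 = 104.67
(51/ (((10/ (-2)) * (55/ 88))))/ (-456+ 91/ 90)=7344/ 204745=0.04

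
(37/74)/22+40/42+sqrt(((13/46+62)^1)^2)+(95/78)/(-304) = 139803857/2210208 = 63.25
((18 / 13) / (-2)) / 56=-9 / 728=-0.01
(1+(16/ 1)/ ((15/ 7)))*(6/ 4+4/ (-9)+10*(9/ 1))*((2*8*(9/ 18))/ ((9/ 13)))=8908.61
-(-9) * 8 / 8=9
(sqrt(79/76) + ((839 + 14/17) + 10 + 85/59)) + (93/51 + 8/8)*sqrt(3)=sqrt(1501)/38 + 48*sqrt(3)/17 + 853818/1003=857.17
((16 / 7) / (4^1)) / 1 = 4 / 7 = 0.57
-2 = -2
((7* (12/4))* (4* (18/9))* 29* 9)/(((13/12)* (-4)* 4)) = -32886/13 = -2529.69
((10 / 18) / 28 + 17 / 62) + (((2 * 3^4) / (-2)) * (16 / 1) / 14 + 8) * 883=-583371079 / 7812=-74676.28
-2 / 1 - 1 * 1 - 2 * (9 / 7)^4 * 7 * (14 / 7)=-27273 / 343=-79.51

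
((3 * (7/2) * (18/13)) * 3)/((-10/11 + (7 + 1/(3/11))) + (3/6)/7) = 261954/59033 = 4.44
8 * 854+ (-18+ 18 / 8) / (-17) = 464639 / 68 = 6832.93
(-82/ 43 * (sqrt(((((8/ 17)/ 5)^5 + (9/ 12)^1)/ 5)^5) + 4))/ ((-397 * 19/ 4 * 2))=7264808587940131852169 * sqrt(226291937599)/ 784311518651124941409423828125000 + 656/ 324349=0.00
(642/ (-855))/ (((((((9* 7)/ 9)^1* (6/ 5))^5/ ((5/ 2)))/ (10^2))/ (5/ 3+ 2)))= -0.02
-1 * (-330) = 330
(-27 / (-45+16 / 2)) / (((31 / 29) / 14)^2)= 125.17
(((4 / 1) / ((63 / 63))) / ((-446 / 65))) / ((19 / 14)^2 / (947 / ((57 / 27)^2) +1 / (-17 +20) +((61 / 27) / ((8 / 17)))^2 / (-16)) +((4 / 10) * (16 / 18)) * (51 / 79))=-42998302776558675 / 17572945544893288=-2.45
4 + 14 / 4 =15 / 2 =7.50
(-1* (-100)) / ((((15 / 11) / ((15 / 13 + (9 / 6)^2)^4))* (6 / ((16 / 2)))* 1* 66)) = 181760415 / 913952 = 198.87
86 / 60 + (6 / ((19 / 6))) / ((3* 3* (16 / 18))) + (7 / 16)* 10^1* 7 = 73633 / 2280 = 32.30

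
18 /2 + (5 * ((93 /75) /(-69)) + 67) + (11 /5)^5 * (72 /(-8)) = -83644546 /215625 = -387.92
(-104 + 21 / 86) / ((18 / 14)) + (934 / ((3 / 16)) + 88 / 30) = 18976807 / 3870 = 4903.57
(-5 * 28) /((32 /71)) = -2485 /8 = -310.62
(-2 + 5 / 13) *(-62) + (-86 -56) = -41.85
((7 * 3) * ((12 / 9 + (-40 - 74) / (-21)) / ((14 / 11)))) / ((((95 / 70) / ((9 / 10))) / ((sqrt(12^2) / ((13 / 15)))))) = 253044 / 247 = 1024.47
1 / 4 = 0.25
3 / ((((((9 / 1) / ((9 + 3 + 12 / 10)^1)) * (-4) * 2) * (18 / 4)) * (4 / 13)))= -143 / 360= -0.40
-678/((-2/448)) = 151872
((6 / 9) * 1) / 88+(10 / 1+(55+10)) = 9901 / 132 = 75.01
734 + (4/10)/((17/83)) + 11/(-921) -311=33266506/78285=424.94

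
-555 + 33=-522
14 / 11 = 1.27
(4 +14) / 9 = 2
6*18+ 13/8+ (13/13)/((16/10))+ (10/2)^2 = 541/4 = 135.25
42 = 42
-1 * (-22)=22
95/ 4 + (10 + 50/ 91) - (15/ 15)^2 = 12121/ 364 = 33.30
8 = 8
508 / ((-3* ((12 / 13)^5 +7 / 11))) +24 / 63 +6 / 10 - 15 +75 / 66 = -585461577919 / 4108876310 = -142.49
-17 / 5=-3.40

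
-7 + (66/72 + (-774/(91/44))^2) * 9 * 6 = 7563114.76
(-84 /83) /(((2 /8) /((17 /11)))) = -5712 /913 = -6.26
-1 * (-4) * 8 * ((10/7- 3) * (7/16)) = -22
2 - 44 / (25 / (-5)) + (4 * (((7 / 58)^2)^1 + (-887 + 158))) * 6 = -73523796 / 4205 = -17484.85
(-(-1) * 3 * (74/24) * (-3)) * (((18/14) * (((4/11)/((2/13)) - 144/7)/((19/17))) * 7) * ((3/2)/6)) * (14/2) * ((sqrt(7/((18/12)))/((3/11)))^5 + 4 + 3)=83335581/1672 + 316326432961 * sqrt(42)/9234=222058677.47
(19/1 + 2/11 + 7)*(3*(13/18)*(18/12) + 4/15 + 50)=77064/55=1401.16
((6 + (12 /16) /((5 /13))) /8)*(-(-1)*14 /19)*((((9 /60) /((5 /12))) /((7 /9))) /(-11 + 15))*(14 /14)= 12879 /152000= 0.08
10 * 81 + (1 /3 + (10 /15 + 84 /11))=9005 /11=818.64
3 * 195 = 585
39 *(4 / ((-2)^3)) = -39 / 2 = -19.50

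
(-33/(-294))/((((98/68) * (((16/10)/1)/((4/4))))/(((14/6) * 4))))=935/2058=0.45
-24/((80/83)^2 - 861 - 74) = 165336/6434815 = 0.03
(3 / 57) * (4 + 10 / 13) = 62 / 247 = 0.25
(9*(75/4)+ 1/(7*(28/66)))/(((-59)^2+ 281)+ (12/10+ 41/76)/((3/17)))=9445185/210695933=0.04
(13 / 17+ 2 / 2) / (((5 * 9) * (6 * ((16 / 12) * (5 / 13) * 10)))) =13 / 10200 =0.00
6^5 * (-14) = -108864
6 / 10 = 3 / 5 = 0.60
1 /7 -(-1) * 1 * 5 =36 /7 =5.14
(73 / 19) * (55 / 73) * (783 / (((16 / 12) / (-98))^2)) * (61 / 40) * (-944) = -669839822883 / 38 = -17627363760.08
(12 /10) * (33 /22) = 9 /5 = 1.80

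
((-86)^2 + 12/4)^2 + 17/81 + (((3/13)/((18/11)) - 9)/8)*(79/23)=21213982975729/387504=54745197.41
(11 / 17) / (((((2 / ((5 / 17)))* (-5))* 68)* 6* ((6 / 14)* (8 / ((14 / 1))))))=-539 / 2829888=-0.00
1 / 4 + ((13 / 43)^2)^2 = 3533045 / 13675204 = 0.26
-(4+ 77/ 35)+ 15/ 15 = -26/ 5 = -5.20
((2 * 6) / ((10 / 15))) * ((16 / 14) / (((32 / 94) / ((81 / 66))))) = 11421 / 154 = 74.16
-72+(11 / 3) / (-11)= -217 / 3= -72.33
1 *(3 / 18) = 1 / 6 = 0.17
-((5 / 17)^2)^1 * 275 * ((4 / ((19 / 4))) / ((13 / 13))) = -110000 / 5491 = -20.03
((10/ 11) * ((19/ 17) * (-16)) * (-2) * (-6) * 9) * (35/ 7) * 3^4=-132969600/ 187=-711067.38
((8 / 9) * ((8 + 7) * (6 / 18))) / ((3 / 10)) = 14.81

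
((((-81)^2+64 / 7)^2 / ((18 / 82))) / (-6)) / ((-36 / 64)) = 693776442568 / 11907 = 58266267.12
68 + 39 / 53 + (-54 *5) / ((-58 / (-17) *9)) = 92132 / 1537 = 59.94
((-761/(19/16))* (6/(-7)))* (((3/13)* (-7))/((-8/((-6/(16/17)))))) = -349299/494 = -707.08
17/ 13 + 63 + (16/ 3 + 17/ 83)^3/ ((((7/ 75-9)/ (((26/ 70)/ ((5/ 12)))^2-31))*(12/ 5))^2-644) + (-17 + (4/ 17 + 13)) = 60.28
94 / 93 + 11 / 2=1211 / 186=6.51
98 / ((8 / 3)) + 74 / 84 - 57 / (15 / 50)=-12799 / 84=-152.37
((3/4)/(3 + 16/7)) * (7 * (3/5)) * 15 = 1323/148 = 8.94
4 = 4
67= 67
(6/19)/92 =3/874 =0.00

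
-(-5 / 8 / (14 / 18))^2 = -2025 / 3136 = -0.65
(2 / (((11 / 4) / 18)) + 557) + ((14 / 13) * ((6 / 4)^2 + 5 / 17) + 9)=2828861 / 4862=581.83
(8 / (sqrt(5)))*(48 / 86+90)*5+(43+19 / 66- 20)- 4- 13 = 415 / 66+31152*sqrt(5) / 43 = 1626.24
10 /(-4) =-5 /2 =-2.50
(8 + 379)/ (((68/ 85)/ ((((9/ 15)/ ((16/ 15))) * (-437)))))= -7610355/ 64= -118911.80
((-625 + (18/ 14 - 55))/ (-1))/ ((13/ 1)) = 4751/ 91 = 52.21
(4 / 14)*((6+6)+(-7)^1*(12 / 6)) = -4 / 7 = -0.57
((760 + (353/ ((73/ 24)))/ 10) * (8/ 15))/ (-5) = -2253088/ 27375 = -82.30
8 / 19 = 0.42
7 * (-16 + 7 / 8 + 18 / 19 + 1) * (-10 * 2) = 70105 / 38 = 1844.87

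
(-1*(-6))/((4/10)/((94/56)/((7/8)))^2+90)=132540/1990501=0.07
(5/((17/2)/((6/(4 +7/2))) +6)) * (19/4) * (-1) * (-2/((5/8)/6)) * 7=192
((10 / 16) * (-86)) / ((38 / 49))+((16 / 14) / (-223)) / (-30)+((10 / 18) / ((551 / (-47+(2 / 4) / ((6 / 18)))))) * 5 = -21531873779 / 309639960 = -69.54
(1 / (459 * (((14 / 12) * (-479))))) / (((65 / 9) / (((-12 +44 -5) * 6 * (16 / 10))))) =-2592 / 18525325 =-0.00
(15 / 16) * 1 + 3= 63 / 16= 3.94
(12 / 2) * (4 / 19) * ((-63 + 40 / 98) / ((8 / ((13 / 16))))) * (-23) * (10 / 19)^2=68777475 / 1344364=51.16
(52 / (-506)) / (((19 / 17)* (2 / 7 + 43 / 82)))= -253708 / 2235255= -0.11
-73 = -73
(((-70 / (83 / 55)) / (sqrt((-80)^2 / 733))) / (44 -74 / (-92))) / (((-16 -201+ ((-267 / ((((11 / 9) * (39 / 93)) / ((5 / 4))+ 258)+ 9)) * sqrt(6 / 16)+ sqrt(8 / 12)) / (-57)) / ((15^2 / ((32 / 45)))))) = -79380343091325189375 * sqrt(4398) / 621552459026021439657257536+ 2932078595322698259755625 * sqrt(733) / 155388114756505359914314384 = 0.51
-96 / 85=-1.13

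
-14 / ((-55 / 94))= 1316 / 55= 23.93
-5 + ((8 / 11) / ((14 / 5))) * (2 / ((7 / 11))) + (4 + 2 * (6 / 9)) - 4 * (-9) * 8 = 42505 / 147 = 289.15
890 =890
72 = 72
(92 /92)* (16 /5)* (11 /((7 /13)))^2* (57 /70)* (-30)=-55948464 /1715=-32623.01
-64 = -64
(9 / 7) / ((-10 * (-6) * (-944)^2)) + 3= 374277123 / 124759040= 3.00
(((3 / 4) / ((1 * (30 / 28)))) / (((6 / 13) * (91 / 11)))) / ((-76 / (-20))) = 11 / 228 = 0.05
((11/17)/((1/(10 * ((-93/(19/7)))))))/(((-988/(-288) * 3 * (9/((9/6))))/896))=-256650240/79781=-3216.93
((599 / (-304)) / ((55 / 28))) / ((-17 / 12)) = 12579 / 17765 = 0.71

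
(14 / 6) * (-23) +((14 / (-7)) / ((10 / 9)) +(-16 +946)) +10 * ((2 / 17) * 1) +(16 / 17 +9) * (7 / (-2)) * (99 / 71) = 827.19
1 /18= 0.06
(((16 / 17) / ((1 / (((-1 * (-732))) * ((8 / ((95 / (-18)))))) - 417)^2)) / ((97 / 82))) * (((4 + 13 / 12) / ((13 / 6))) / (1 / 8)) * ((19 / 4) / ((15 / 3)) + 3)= 0.00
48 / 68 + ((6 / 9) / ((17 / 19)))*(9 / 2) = 69 / 17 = 4.06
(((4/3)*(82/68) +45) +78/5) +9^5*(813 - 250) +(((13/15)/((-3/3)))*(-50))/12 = 33244652.82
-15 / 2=-7.50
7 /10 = 0.70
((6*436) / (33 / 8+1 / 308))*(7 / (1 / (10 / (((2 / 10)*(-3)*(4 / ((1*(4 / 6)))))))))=-94001600 / 7629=-12321.61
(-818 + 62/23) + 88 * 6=-6608/23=-287.30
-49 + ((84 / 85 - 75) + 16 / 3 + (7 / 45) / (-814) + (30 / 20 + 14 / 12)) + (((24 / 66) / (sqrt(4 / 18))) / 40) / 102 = -14323819 / 124542 + sqrt(2) / 7480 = -115.01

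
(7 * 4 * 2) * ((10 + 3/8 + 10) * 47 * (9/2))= 482643/2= 241321.50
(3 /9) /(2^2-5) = -1 /3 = -0.33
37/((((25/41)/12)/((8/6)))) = 24272/25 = 970.88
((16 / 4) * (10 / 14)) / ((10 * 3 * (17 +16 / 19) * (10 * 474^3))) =19 / 3790740212280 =0.00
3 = 3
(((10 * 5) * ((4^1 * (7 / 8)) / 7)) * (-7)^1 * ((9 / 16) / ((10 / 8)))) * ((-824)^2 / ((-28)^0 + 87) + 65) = -26959905 / 44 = -612725.11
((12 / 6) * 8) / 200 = 2 / 25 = 0.08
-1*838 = -838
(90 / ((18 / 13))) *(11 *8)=5720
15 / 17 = 0.88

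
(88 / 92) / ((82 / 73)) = 803 / 943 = 0.85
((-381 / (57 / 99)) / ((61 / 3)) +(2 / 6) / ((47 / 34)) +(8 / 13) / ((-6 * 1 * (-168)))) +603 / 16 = 3843754081 / 713814192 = 5.38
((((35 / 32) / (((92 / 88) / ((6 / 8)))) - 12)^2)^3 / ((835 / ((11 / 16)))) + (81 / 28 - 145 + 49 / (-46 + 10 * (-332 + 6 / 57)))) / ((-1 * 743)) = -45510733011176397763137591644699 / 22596545631973282279422668308480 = -2.01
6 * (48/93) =96/31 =3.10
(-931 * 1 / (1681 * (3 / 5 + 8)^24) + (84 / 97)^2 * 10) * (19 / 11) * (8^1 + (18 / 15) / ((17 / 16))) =118.25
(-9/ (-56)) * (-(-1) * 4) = 0.64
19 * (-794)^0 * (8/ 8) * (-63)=-1197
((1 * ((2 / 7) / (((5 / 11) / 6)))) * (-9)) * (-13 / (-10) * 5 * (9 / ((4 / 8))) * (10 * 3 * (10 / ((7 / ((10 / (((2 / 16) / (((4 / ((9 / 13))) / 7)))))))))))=-3854822400 / 343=-11238549.27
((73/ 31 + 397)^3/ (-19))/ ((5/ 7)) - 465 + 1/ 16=-42506267982531/ 9056464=-4693472.86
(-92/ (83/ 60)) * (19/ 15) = -6992/ 83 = -84.24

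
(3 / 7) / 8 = 3 / 56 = 0.05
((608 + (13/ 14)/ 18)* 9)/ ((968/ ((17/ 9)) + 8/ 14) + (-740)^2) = 2604893/ 260901808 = 0.01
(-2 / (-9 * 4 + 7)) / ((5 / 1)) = 2 / 145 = 0.01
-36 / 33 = -12 / 11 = -1.09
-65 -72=-137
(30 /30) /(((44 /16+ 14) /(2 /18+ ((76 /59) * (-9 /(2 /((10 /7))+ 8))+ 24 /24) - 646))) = -38.57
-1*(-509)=509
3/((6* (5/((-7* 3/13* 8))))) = -84/65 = -1.29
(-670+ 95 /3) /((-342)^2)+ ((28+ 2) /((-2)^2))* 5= 13156535 /350892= 37.49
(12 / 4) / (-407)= -3 / 407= -0.01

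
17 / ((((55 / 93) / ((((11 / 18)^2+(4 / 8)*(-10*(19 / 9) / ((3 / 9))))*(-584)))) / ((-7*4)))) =-21843218264 / 1485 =-14709237.89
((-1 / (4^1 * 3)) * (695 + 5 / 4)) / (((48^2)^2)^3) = -2785 / 7180192468708211294208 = -0.00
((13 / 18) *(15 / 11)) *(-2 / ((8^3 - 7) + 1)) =-65 / 16698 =-0.00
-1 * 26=-26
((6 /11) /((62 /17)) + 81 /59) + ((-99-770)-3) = -17513138 /20119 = -870.48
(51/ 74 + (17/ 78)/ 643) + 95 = 88785433/ 927849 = 95.69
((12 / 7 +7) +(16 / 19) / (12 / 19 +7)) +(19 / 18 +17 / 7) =224881 / 18270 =12.31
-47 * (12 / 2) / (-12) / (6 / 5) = 235 / 12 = 19.58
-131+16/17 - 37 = -167.06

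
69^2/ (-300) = -1587/ 100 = -15.87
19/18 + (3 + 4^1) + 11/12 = 323/36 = 8.97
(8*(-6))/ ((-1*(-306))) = -8/ 51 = -0.16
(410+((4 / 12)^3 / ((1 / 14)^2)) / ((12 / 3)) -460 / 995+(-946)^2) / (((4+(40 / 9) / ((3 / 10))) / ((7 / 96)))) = 3469.83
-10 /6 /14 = -5 /42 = -0.12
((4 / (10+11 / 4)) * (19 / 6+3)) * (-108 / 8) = -444 / 17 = -26.12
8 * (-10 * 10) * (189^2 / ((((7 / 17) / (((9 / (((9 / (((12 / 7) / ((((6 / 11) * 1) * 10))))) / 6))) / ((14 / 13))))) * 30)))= -4050740.57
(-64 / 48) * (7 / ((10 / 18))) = -84 / 5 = -16.80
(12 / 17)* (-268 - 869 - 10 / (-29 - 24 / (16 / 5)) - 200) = -1170972 / 1241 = -943.57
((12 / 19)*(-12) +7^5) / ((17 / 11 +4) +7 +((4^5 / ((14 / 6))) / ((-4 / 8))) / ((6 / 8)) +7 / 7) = -24577553 / 1692311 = -14.52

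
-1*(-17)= 17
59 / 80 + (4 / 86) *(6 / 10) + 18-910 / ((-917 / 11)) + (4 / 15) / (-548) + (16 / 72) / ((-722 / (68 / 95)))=113117084874217 / 3811128724080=29.68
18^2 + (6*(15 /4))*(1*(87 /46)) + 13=34919 /92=379.55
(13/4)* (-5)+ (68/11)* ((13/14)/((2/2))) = -3237/308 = -10.51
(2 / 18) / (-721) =-1 / 6489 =-0.00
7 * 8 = 56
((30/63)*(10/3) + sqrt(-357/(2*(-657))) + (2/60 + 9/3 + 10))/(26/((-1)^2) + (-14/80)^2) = 800*sqrt(52122)/9121131 + 1473760/2623887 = 0.58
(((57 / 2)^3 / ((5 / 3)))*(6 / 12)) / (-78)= -89.04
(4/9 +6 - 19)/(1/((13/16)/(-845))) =113/9360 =0.01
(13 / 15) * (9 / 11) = 39 / 55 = 0.71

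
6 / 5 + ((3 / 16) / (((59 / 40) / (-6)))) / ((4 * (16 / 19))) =18381 / 18880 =0.97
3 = 3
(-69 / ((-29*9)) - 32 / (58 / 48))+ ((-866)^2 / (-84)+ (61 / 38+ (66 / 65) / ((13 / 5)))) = -11670770301 / 1303666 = -8952.27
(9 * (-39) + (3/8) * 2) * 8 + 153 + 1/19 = -50330/19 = -2648.95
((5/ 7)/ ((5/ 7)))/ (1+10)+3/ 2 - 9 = -163/ 22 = -7.41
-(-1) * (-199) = -199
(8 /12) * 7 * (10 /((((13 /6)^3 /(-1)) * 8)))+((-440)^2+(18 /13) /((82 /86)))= 17438986346 /90077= 193600.88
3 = 3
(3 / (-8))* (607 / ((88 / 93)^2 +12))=-15749829 / 892256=-17.65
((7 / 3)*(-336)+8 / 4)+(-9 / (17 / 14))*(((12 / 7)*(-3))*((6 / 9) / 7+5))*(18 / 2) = 114950 / 119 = 965.97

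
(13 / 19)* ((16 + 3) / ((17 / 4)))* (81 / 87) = 1404 / 493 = 2.85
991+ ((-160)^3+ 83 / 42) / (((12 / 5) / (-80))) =8601658283 / 63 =136534258.46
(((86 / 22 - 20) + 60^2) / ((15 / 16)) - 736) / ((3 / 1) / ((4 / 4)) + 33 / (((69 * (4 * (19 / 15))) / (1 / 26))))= 2571993216 / 2502665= 1027.70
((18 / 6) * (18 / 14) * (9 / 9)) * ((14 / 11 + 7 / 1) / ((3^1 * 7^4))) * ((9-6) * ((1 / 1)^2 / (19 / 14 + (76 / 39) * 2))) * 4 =0.01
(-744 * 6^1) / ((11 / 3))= -13392 / 11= -1217.45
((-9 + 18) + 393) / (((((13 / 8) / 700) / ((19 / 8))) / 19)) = 101585400 / 13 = 7814261.54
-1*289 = -289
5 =5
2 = 2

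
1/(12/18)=3/2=1.50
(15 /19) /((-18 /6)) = -5 /19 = -0.26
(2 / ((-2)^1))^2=1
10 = 10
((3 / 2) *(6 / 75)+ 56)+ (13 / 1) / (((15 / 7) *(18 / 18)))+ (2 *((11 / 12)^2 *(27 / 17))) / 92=58383193 / 938400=62.22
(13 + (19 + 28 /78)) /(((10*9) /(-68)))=-42908 /1755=-24.45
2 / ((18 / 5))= 5 / 9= 0.56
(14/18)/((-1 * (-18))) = 7/162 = 0.04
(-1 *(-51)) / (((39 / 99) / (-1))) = -1683 / 13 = -129.46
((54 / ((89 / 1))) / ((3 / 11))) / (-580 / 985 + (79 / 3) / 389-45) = -22760001 / 465704248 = -0.05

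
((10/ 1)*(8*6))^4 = 53084160000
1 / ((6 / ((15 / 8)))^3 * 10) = 25 / 8192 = 0.00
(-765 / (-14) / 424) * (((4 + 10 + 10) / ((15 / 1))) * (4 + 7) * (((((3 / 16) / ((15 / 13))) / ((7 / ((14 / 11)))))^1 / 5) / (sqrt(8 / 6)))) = 1989 * sqrt(3) / 296800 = 0.01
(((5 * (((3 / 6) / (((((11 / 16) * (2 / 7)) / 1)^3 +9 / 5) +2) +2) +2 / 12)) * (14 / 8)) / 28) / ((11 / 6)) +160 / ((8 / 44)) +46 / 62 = 881.13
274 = 274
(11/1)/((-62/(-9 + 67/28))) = 2035/1736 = 1.17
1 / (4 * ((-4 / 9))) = -0.56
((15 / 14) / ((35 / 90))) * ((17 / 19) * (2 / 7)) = 4590 / 6517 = 0.70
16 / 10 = 8 / 5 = 1.60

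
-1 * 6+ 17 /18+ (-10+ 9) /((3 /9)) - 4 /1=-217 /18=-12.06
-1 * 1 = -1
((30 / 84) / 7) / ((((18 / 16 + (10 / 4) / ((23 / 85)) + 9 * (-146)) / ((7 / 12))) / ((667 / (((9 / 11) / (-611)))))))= 515534305 / 45335241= 11.37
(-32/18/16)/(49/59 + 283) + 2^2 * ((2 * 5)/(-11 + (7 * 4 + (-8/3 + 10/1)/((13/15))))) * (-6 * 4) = -1880930249/49886334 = -37.70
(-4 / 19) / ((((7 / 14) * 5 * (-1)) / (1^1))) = 8 / 95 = 0.08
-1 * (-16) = 16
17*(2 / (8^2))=17 / 32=0.53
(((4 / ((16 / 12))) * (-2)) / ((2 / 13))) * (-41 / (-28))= -1599 / 28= -57.11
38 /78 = 19 /39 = 0.49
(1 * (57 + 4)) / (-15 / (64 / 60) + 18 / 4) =-976 / 153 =-6.38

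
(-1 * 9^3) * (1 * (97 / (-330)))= 23571 / 110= 214.28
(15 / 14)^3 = 1.23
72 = 72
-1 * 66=-66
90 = 90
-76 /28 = -19 /7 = -2.71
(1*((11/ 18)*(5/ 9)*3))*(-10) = -275/ 27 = -10.19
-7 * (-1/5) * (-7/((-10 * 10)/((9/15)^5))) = 11907/1562500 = 0.01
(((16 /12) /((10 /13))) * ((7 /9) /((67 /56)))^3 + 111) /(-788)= -0.14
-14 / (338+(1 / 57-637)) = 399 / 8521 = 0.05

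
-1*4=-4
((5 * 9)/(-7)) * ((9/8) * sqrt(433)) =-405 * sqrt(433)/56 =-150.49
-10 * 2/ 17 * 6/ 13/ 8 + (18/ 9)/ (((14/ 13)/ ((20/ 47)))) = 52525/ 72709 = 0.72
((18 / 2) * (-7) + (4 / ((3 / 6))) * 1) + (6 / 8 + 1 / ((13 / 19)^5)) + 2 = -67695841 / 1485172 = -45.58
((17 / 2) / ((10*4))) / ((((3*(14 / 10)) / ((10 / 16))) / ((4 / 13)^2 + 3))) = 44455 / 454272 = 0.10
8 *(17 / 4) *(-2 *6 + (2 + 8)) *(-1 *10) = 680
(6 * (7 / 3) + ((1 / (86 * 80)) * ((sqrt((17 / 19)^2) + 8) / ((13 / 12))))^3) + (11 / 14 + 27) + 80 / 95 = 10414473093311233 / 244311653824000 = 42.63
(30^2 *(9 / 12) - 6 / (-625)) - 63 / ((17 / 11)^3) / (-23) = 675.75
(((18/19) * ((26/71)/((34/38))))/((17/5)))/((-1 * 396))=-0.00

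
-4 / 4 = -1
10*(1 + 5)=60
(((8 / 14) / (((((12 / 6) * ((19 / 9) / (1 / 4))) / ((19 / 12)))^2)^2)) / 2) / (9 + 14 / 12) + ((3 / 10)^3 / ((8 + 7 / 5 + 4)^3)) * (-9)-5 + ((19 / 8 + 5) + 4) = 214617762050529 / 33666053177344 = 6.37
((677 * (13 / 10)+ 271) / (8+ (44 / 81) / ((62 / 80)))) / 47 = 28904121 / 10268560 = 2.81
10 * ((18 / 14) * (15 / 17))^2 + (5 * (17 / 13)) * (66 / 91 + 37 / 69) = 3487272805 / 165131421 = 21.12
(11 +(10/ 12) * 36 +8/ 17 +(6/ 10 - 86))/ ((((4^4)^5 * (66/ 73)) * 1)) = -0.00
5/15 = 1/3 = 0.33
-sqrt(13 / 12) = -1.04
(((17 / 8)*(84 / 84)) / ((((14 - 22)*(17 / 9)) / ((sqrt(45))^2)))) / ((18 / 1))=-45 / 128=-0.35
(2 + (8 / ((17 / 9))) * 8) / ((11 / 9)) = 5490 / 187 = 29.36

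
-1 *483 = -483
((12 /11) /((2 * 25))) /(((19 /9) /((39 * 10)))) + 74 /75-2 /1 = 47296 /15675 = 3.02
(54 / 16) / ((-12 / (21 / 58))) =-189 / 1856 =-0.10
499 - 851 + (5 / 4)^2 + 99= -4023 / 16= -251.44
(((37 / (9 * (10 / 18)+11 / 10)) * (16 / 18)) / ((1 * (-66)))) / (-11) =1480 / 199287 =0.01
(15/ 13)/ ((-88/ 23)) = -345/ 1144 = -0.30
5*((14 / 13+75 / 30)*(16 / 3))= 95.38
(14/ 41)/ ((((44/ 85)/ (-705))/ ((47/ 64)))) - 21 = -20927613/ 57728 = -362.52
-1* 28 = -28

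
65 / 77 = 0.84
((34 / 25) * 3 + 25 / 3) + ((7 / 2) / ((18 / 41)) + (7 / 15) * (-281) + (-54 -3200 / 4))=-868273 / 900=-964.75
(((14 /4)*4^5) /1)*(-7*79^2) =-156574208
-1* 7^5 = -16807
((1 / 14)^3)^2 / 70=1 / 527067520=0.00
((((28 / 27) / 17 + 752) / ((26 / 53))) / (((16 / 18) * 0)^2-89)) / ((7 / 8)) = -73181552 / 3717441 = -19.69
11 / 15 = 0.73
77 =77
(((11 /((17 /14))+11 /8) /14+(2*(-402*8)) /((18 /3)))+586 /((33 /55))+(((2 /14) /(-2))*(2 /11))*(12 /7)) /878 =-41611891 /386165472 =-0.11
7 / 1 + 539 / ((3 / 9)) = 1624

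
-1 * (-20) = 20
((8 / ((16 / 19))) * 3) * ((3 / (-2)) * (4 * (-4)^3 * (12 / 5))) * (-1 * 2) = -262656 / 5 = -52531.20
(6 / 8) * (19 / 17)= 57 / 68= 0.84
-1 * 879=-879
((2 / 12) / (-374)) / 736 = -0.00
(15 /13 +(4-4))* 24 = 360 /13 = 27.69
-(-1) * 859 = 859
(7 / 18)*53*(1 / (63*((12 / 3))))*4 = 53 / 162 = 0.33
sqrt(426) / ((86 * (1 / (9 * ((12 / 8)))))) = 27 * sqrt(426) / 172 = 3.24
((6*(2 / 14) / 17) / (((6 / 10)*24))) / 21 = 5 / 29988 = 0.00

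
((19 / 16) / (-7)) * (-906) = 8607 / 56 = 153.70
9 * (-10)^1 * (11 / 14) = -495 / 7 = -70.71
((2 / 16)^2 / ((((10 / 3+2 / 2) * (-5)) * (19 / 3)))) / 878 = -9 / 69397120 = -0.00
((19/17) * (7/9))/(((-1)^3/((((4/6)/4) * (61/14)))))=-1159/1836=-0.63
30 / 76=15 / 38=0.39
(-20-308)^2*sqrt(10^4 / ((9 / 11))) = 10758400*sqrt(11) / 3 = 11893858.71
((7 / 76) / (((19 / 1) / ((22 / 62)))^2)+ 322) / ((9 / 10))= 42449257795 / 118646982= 357.78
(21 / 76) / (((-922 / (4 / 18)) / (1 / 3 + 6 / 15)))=-77 / 1576620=-0.00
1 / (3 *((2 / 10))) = 5 / 3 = 1.67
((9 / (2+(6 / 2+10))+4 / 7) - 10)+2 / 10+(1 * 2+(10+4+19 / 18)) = 5309 / 630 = 8.43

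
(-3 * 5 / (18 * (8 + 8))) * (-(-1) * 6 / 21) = -5 / 336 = -0.01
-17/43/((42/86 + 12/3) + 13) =-0.02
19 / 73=0.26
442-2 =440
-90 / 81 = -10 / 9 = -1.11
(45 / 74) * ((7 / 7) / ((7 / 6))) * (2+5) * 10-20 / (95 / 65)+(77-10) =63131 / 703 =89.80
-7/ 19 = -0.37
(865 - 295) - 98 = 472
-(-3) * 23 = 69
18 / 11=1.64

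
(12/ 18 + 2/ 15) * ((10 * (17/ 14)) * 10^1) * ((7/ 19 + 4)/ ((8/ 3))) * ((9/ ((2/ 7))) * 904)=86099220/ 19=4531537.89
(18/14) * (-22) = -198/7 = -28.29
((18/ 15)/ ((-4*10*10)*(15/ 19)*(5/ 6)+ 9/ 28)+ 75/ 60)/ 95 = 3482957/ 265675100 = 0.01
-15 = -15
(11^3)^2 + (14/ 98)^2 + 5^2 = 86807715/ 49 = 1771586.02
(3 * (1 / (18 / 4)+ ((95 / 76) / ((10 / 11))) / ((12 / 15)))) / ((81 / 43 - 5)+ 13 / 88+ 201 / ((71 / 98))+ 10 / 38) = 0.02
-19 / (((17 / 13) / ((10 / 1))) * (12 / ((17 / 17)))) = -1235 / 102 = -12.11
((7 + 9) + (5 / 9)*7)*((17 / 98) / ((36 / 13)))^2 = 0.08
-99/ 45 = -11/ 5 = -2.20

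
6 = 6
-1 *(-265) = 265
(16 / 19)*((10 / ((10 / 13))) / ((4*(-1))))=-52 / 19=-2.74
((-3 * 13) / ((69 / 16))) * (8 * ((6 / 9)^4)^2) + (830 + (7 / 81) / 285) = 11858237417 / 14335785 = 827.18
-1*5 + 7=2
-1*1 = -1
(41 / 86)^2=1681 / 7396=0.23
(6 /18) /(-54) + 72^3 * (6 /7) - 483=362249327 /1134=319443.85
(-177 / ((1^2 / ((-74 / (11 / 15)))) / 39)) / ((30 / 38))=9705618 / 11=882328.91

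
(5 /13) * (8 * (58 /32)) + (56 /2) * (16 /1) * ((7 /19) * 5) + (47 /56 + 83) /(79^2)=71723855045 /86325512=830.85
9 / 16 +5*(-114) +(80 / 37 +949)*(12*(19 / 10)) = 21117.06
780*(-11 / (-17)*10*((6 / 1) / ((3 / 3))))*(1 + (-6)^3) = -110682000 / 17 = -6510705.88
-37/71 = -0.52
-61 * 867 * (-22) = 1163514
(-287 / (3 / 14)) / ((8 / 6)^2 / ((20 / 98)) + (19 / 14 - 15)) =843780 / 3107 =271.57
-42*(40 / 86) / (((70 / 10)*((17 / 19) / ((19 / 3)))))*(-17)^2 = -245480 / 43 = -5708.84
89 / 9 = 9.89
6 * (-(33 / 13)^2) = -6534 / 169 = -38.66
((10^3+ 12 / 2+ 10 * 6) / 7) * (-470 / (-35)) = 100204 / 49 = 2044.98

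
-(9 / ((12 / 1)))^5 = -243 / 1024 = -0.24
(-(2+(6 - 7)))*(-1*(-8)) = -8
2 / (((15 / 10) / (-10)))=-40 / 3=-13.33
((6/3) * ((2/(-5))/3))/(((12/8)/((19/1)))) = -152/45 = -3.38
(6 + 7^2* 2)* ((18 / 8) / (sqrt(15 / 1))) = 78* sqrt(15) / 5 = 60.42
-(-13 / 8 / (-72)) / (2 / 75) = -325 / 384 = -0.85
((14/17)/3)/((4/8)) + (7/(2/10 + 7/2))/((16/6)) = 9499/7548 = 1.26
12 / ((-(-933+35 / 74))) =888 / 69007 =0.01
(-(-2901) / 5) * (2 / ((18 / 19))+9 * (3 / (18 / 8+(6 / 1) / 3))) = 250453 / 51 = 4910.84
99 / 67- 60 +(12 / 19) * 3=-72087 / 1273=-56.63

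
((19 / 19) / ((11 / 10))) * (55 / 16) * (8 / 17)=25 / 17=1.47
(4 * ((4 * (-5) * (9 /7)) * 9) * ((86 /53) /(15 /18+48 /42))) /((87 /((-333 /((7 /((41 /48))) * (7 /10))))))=3170226600 /6250979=507.16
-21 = -21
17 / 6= 2.83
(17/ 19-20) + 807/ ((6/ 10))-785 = 10277/ 19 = 540.89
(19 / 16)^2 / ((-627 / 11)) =-19 / 768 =-0.02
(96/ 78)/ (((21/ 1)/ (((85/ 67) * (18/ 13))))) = 8160/ 79261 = 0.10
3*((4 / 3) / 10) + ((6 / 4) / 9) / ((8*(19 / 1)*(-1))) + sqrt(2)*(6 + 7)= 1819 / 4560 + 13*sqrt(2)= 18.78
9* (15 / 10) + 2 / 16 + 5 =18.62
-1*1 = -1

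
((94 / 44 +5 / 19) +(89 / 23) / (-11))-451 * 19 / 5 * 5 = -82362679 / 9614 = -8566.95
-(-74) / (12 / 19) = 703 / 6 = 117.17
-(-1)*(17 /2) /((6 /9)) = 51 /4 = 12.75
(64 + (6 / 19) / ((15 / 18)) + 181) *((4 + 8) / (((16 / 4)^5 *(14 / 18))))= 629397 / 170240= 3.70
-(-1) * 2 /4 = 1 /2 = 0.50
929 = 929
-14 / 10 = -7 / 5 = -1.40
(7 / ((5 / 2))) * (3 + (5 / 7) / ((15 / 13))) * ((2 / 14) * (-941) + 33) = -1027.81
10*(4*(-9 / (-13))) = 360 / 13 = 27.69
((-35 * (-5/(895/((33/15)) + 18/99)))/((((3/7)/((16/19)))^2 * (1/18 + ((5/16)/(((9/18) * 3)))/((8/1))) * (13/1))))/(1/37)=140492800/2426281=57.90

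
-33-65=-98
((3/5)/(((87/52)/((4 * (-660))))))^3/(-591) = 6899069878272/4804633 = 1435920.26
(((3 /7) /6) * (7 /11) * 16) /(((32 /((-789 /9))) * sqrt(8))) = -263 * sqrt(2) /528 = -0.70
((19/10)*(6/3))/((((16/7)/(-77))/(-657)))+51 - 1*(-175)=6746417/80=84330.21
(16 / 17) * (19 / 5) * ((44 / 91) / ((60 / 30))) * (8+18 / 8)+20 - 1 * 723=-5369153 / 7735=-694.14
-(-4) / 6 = 2 / 3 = 0.67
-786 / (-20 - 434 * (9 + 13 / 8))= 1048 / 6175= 0.17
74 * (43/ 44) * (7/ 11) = 11137/ 242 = 46.02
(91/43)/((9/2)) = 182/387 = 0.47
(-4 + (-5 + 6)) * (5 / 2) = -15 / 2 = -7.50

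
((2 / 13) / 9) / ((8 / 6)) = 1 / 78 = 0.01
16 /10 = 8 /5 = 1.60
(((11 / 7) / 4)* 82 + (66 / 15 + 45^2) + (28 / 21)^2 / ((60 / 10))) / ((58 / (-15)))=-3897011 / 7308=-533.25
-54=-54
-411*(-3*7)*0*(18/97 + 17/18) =0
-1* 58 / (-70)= 29 / 35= 0.83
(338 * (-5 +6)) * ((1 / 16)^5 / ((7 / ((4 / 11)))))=169 / 10092544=0.00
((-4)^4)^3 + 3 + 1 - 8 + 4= 16777216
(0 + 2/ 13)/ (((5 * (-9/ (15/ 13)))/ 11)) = -22/ 507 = -0.04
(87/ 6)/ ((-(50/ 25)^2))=-29/ 8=-3.62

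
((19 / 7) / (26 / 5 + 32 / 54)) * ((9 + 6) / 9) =4275 / 5474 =0.78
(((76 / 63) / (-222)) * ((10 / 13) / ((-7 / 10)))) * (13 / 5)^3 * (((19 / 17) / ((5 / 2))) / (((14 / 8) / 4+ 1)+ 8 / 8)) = 1201408 / 62412525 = 0.02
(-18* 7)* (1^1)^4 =-126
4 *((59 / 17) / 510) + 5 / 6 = 2487 / 2890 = 0.86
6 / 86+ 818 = 35177 / 43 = 818.07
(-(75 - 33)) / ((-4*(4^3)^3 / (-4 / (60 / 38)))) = -133 / 1310720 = -0.00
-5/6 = -0.83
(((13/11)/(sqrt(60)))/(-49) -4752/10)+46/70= -16609/35 -13 * sqrt(15)/16170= -474.55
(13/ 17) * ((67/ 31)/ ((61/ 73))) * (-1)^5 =-63583/ 32147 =-1.98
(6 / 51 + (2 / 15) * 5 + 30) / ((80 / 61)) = 9577 / 408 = 23.47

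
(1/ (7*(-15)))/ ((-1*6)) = 0.00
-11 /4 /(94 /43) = -473 /376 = -1.26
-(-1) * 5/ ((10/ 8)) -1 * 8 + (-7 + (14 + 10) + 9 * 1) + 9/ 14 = 317/ 14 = 22.64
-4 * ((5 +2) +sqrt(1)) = -32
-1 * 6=-6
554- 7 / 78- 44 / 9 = 128471 / 234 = 549.02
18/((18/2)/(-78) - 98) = -468/2551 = -0.18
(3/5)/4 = 3/20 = 0.15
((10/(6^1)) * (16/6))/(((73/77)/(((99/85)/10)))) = 0.55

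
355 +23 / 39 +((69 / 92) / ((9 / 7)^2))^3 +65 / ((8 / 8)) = 6889214749 / 16376256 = 420.68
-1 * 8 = -8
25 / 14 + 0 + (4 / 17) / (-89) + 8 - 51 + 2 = -830693 / 21182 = -39.22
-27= -27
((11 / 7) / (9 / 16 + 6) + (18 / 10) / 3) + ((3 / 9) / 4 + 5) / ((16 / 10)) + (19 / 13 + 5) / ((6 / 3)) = 2215937 / 305760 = 7.25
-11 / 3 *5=-55 / 3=-18.33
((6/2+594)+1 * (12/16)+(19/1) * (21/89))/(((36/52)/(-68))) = -15793765/267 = -59152.68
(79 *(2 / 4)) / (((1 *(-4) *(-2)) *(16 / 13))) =1027 / 256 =4.01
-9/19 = -0.47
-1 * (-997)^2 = -994009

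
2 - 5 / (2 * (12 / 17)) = -37 / 24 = -1.54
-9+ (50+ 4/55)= 2259/55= 41.07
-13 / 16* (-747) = 9711 / 16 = 606.94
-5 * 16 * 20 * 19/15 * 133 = -808640/3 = -269546.67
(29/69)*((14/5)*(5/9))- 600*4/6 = -247994/621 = -399.35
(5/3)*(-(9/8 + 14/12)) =-275/72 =-3.82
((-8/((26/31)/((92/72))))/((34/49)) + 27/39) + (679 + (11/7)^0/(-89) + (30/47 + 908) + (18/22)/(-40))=5750133335957/3660794280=1570.73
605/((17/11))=391.47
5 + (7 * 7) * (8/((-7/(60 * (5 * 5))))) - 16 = -84011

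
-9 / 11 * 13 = -117 / 11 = -10.64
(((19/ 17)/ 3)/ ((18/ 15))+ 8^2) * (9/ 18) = 19679/ 612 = 32.16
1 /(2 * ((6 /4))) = 1 /3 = 0.33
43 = 43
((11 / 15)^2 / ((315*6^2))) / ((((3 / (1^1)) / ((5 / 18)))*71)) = 121 / 1956490200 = 0.00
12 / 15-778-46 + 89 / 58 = -238283 / 290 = -821.67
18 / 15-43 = -209 / 5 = -41.80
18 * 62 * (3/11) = 3348/11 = 304.36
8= 8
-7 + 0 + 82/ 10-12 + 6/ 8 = -201/ 20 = -10.05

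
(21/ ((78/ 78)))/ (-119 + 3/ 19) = -399/ 2258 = -0.18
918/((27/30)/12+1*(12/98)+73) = 12.54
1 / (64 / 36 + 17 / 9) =3 / 11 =0.27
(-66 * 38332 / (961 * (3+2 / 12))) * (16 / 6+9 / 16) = -1581195 / 589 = -2684.54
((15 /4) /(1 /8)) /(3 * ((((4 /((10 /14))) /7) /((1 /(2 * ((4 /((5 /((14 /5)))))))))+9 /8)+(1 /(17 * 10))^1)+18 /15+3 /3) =1.84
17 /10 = 1.70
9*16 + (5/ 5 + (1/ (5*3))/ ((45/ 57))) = 32644/ 225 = 145.08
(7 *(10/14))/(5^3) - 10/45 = -41/225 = -0.18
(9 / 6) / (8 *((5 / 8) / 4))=6 / 5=1.20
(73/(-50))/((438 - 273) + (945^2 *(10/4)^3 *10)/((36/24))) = -73/4651180125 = -0.00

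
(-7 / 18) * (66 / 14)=-11 / 6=-1.83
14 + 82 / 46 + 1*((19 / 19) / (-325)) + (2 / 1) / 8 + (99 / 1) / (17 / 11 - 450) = 2331741939 / 147496700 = 15.81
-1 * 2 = -2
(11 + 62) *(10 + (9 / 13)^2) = 129283 / 169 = 764.99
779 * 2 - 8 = 1550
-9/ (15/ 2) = -6/ 5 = -1.20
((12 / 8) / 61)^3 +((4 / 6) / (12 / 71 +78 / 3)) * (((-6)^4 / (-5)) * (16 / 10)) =-445564891773 / 42173069800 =-10.57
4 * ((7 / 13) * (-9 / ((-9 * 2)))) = 1.08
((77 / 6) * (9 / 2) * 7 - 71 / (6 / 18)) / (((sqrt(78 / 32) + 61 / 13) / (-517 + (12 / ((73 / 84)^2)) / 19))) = -25363630897020 / 1072146839 + 1351340990415 * sqrt(39) / 1072146839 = -15785.63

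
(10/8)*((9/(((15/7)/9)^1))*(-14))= -1323/2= -661.50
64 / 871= 0.07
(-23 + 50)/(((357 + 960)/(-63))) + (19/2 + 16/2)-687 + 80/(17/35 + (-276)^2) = -1570255816635/2340903406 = -670.79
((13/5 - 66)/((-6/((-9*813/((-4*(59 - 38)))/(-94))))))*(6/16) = -773163/210560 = -3.67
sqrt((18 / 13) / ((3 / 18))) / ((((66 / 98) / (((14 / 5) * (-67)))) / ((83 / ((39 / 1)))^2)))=-633264436 * sqrt(39) / 1087515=-3636.49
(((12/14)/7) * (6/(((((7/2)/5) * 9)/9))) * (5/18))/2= 50/343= 0.15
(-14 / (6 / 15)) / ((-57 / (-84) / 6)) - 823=-21517 / 19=-1132.47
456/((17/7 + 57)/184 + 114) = 36708/9203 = 3.99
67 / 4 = 16.75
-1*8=-8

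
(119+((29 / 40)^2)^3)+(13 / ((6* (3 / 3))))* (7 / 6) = 4485353409889 / 36864000000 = 121.67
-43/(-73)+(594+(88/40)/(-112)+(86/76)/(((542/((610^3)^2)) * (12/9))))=16980857787638946578553/210491120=80672561330088.16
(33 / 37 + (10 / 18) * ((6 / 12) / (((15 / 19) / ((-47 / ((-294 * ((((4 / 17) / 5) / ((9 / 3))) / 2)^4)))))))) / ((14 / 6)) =5174282862339 / 812224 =6370512.15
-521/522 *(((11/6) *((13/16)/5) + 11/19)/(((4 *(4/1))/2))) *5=-4166437/7617024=-0.55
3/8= 0.38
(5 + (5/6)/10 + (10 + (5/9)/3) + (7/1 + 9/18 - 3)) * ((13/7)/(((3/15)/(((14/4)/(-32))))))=-138775/6912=-20.08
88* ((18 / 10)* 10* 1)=1584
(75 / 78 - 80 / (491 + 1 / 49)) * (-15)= -124895 / 10426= -11.98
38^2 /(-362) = -722 /181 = -3.99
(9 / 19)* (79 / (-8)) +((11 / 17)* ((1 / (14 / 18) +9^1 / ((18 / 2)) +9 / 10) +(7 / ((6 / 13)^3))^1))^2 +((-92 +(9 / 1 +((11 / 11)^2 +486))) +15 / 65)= 11081452285633087 / 4079795428800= 2716.18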